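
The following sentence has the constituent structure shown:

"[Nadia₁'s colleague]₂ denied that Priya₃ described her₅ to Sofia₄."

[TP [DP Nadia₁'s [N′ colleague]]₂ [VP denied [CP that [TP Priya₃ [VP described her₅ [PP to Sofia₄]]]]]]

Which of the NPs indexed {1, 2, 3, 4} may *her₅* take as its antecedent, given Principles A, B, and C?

*her* is a pronoun, so Principle B applies: it must be free in its binding domain.
Binding domain of *her₅*: the embedded TP, whose subject is Priya₃.
*Nadia₁* and the pronoun do not c-command one another → neither Principle B nor Principle C is at stake; coindexation permitted.
*[Nadia₁'s colleague]₂* c-commands the pronoun but from outside its binding domain, and is not c-commanded by it → coindexation permitted.
*Priya₃* c-commands the pronoun within its binding domain → coindexation would violate Principle B.
*Sofia₄*: the pronoun c-commands this R-expression → coindexation would violate Principle C on *Sofia₄*.

{1, 2}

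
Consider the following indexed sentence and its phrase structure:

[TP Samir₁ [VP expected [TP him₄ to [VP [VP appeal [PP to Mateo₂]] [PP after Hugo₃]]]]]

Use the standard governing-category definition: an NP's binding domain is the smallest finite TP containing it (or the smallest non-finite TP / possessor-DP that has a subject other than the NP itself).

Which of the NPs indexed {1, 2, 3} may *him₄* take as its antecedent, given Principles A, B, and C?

none

*him* is a pronoun, so Principle B applies: it must be free in its binding domain.
Binding domain of *him₄*: the matrix TP, whose subject is Samir₁.
*Samir₁* c-commands the pronoun within its binding domain → coindexation would violate Principle B.
*Mateo₂*: the pronoun c-commands this R-expression → coindexation would violate Principle C on *Mateo₂*.
*Hugo₃*: the pronoun c-commands this R-expression → coindexation would violate Principle C on *Hugo₃*.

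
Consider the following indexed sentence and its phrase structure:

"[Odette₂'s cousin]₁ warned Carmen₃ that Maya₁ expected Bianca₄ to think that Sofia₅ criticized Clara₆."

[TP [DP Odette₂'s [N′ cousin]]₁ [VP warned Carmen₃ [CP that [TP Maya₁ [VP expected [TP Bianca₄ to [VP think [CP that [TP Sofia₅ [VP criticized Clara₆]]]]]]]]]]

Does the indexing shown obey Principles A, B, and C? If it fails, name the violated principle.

The two coindexed NPs are *[Odette₂'s cousin]₁* and *Maya₁*.
*Maya₁* is an R-expression. Principle C requires it to be free everywhere.
*[Odette₂'s cousin]₁* c-commands it and carries the same index.
The R-expression is bound → Principle C violation.

Principle C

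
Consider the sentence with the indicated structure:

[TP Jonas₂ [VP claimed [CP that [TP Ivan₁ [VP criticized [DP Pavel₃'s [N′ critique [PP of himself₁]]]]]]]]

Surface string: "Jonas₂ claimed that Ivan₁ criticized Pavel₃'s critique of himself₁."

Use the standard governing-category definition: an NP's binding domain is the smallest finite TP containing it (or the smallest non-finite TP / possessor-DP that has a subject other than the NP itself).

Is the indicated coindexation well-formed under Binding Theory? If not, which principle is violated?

Principle A

The two coindexed NPs are *Ivan₁* and *himself₁*.
*himself₁* is an anaphor. Principle A requires it to be bound within its binding domain — the possessed DP, whose subject is Pavel₃.
Within that domain it is c-commanded by *Pavel₃*, which does not share its index.
*Ivan₁* does c-command the anaphor, but from outside its binding domain.
The anaphor is unbound in its domain → Principle A violation.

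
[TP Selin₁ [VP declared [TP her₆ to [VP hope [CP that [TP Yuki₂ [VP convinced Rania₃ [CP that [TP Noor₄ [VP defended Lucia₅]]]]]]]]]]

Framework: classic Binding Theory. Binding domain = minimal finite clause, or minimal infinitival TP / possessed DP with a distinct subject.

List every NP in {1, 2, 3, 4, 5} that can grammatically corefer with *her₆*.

*her* is a pronoun, so Principle B applies: it must be free in its binding domain.
Binding domain of *her₆*: the matrix TP, whose subject is Selin₁.
*Selin₁* c-commands the pronoun within its binding domain → coindexation would violate Principle B.
*Yuki₂*: the pronoun c-commands this R-expression → coindexation would violate Principle C on *Yuki₂*.
*Rania₃*: the pronoun c-commands this R-expression → coindexation would violate Principle C on *Rania₃*.
*Noor₄*: the pronoun c-commands this R-expression → coindexation would violate Principle C on *Noor₄*.
*Lucia₅*: the pronoun c-commands this R-expression → coindexation would violate Principle C on *Lucia₅*.

none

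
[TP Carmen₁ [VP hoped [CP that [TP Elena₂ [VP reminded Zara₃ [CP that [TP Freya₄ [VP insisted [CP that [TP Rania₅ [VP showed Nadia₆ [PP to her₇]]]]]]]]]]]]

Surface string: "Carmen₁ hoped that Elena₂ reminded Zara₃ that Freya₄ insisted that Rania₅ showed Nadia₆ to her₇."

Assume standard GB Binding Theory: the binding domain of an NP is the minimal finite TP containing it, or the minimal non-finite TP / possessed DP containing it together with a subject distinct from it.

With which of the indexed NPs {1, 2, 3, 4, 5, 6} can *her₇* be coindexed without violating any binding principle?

{1, 2, 3, 4}

*her* is a pronoun, so Principle B applies: it must be free in its binding domain.
Binding domain of *her₇*: the embedded TP, whose subject is Rania₅.
*Carmen₁* c-commands the pronoun but from outside its binding domain, and is not c-commanded by it → coindexation permitted.
*Elena₂* c-commands the pronoun but from outside its binding domain, and is not c-commanded by it → coindexation permitted.
*Zara₃* c-commands the pronoun but from outside its binding domain, and is not c-commanded by it → coindexation permitted.
*Freya₄* c-commands the pronoun but from outside its binding domain, and is not c-commanded by it → coindexation permitted.
*Rania₅* c-commands the pronoun within its binding domain → coindexation would violate Principle B.
*Nadia₆* c-commands the pronoun within its binding domain → coindexation would violate Principle B.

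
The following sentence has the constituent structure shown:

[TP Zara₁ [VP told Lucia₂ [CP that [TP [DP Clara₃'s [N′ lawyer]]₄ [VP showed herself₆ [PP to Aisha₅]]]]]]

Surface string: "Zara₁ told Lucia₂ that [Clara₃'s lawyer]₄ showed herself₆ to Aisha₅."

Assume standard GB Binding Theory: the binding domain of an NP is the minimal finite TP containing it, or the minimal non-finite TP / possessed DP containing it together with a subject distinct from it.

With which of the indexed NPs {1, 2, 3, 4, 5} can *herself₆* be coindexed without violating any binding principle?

{4}

*herself* is an anaphor, so Principle A applies: it must be bound in its binding domain.
Binding domain of *herself₆*: the embedded TP, whose subject is [Clara₃'s lawyer]₄.
*Zara₁* c-commands the anaphor but is outside its binding domain → cannot satisfy Principle A.
*Lucia₂* c-commands the anaphor but is outside its binding domain → cannot satisfy Principle A.
*Clara₃* does not c-command the anaphor → cannot bind it.
*[Clara₃'s lawyer]₄* c-commands the anaphor within its binding domain → licit binder.
*Aisha₅* does not c-command the anaphor → cannot bind it.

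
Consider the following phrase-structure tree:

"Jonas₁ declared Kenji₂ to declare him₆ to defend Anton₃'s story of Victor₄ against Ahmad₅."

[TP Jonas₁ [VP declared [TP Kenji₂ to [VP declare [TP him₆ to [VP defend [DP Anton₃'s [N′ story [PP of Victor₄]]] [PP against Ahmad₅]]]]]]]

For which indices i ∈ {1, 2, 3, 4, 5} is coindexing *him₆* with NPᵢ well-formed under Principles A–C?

{1}

*him* is a pronoun, so Principle B applies: it must be free in its binding domain.
Binding domain of *him₆*: the embedded TP, whose subject is Kenji₂.
*Jonas₁* c-commands the pronoun but from outside its binding domain, and is not c-commanded by it → coindexation permitted.
*Kenji₂* c-commands the pronoun within its binding domain → coindexation would violate Principle B.
*Anton₃*: the pronoun c-commands this R-expression → coindexation would violate Principle C on *Anton₃*.
*Victor₄*: the pronoun c-commands this R-expression → coindexation would violate Principle C on *Victor₄*.
*Ahmad₅*: the pronoun c-commands this R-expression → coindexation would violate Principle C on *Ahmad₅*.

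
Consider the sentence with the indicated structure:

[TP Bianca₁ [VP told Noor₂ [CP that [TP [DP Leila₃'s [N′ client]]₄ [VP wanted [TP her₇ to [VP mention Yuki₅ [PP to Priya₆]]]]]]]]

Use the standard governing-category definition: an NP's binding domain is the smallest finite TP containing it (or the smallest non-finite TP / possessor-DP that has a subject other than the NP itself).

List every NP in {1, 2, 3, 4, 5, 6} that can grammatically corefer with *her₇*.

{1, 2, 3}

*her* is a pronoun, so Principle B applies: it must be free in its binding domain.
Binding domain of *her₇*: the embedded TP, whose subject is [Leila₃'s client]₄.
*Bianca₁* c-commands the pronoun but from outside its binding domain, and is not c-commanded by it → coindexation permitted.
*Noor₂* c-commands the pronoun but from outside its binding domain, and is not c-commanded by it → coindexation permitted.
*Leila₃* and the pronoun do not c-command one another → neither Principle B nor Principle C is at stake; coindexation permitted.
*[Leila₃'s client]₄* c-commands the pronoun within its binding domain → coindexation would violate Principle B.
*Yuki₅*: the pronoun c-commands this R-expression → coindexation would violate Principle C on *Yuki₅*.
*Priya₆*: the pronoun c-commands this R-expression → coindexation would violate Principle C on *Priya₆*.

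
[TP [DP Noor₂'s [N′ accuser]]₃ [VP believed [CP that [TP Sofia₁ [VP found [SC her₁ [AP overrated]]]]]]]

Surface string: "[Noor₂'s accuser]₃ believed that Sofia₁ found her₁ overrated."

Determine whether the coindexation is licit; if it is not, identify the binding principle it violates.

The two coindexed NPs are *Sofia₁* and *her₁*.
*her₁* is a pronoun. Its binding domain is the embedded TP, whose subject is Sofia₁.
*Sofia₁* c-commands it within that domain and carries the same index.
The pronoun is locally bound → Principle B violation.

Principle B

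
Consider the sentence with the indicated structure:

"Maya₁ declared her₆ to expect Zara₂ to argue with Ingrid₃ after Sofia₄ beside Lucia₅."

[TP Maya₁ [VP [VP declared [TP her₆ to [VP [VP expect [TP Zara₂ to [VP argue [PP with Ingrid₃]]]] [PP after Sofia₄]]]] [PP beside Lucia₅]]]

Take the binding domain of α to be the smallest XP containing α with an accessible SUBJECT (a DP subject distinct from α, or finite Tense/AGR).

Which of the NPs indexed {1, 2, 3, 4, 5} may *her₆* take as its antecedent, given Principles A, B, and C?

*her* is a pronoun, so Principle B applies: it must be free in its binding domain.
Binding domain of *her₆*: the matrix TP, whose subject is Maya₁.
*Maya₁* c-commands the pronoun within its binding domain → coindexation would violate Principle B.
*Zara₂*: the pronoun c-commands this R-expression → coindexation would violate Principle C on *Zara₂*.
*Ingrid₃*: the pronoun c-commands this R-expression → coindexation would violate Principle C on *Ingrid₃*.
*Sofia₄*: the pronoun c-commands this R-expression → coindexation would violate Principle C on *Sofia₄*.
*Lucia₅* and the pronoun do not c-command one another → neither Principle B nor Principle C is at stake; coindexation permitted.

{5}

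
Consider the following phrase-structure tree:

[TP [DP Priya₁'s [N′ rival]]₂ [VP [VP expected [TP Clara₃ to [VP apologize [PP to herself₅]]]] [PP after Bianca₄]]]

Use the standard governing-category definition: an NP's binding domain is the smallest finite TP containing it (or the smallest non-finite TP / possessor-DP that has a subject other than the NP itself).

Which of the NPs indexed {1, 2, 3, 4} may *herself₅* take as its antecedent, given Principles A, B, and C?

*herself* is an anaphor, so Principle A applies: it must be bound in its binding domain.
Binding domain of *herself₅*: the embedded TP, whose subject is Clara₃.
*Priya₁* does not c-command the anaphor → cannot bind it.
*[Priya₁'s rival]₂* c-commands the anaphor but is outside its binding domain → cannot satisfy Principle A.
*Clara₃* c-commands the anaphor within its binding domain → licit binder.
*Bianca₄* does not c-command the anaphor → cannot bind it.

{3}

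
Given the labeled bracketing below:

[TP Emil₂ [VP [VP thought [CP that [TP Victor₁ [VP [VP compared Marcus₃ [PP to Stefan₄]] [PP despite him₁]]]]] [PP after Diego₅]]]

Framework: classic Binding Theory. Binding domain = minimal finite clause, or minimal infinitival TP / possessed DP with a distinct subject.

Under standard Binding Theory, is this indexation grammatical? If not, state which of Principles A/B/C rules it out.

The two coindexed NPs are *Victor₁* and *him₁*.
*him₁* is a pronoun. Its binding domain is the embedded TP, whose subject is Victor₁.
*Victor₁* c-commands it within that domain and carries the same index.
The pronoun is locally bound → Principle B violation.

Principle B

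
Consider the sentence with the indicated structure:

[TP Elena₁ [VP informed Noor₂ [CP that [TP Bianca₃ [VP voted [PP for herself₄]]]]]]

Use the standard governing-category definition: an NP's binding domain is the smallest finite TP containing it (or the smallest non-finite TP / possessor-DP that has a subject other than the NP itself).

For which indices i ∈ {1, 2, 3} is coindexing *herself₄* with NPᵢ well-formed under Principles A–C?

*herself* is an anaphor, so Principle A applies: it must be bound in its binding domain.
Binding domain of *herself₄*: the embedded TP, whose subject is Bianca₃.
*Elena₁* c-commands the anaphor but is outside its binding domain → cannot satisfy Principle A.
*Noor₂* c-commands the anaphor but is outside its binding domain → cannot satisfy Principle A.
*Bianca₃* c-commands the anaphor within its binding domain → licit binder.

{3}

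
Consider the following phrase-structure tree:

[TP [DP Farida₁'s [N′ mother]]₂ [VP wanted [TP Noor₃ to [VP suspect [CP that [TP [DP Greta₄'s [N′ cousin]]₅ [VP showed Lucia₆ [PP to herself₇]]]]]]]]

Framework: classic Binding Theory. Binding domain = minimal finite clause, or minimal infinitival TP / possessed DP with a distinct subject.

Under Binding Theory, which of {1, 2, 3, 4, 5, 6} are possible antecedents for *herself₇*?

*herself* is an anaphor, so Principle A applies: it must be bound in its binding domain.
Binding domain of *herself₇*: the embedded TP, whose subject is [Greta₄'s cousin]₅.
*Farida₁* does not c-command the anaphor → cannot bind it.
*[Farida₁'s mother]₂* c-commands the anaphor but is outside its binding domain → cannot satisfy Principle A.
*Noor₃* c-commands the anaphor but is outside its binding domain → cannot satisfy Principle A.
*Greta₄* does not c-command the anaphor → cannot bind it.
*[Greta₄'s cousin]₅* c-commands the anaphor within its binding domain → licit binder.
*Lucia₆* c-commands the anaphor within its binding domain → licit binder.

{5, 6}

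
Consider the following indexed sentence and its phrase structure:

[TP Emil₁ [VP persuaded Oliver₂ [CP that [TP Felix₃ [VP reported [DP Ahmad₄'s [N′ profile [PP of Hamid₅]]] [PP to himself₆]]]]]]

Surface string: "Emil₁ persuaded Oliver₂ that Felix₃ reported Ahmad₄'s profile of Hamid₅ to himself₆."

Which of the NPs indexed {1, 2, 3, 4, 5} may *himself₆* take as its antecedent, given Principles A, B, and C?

*himself* is an anaphor, so Principle A applies: it must be bound in its binding domain.
Binding domain of *himself₆*: the embedded TP, whose subject is Felix₃.
*Emil₁* c-commands the anaphor but is outside its binding domain → cannot satisfy Principle A.
*Oliver₂* c-commands the anaphor but is outside its binding domain → cannot satisfy Principle A.
*Felix₃* c-commands the anaphor within its binding domain → licit binder.
*Ahmad₄* does not c-command the anaphor → cannot bind it.
*Hamid₅* does not c-command the anaphor → cannot bind it.

{3}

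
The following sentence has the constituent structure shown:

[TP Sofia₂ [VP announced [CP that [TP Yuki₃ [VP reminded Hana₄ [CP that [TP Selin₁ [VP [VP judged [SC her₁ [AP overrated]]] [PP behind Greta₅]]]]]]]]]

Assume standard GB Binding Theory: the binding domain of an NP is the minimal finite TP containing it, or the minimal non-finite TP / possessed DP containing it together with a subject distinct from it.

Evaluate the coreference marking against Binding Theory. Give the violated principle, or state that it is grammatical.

The two coindexed NPs are *Selin₁* and *her₁*.
*her₁* is a pronoun. Its binding domain is the embedded TP, whose subject is Selin₁.
*Selin₁* c-commands it within that domain and carries the same index.
The pronoun is locally bound → Principle B violation.

Principle B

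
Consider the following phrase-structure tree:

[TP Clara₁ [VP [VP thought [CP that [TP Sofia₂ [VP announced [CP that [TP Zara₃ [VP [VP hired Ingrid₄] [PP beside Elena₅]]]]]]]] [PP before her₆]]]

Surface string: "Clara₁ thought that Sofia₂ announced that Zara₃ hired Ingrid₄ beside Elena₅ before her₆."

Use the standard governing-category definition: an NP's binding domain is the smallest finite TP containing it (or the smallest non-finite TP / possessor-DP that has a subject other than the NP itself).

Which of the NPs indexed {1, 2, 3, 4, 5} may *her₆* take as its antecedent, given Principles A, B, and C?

*her* is a pronoun, so Principle B applies: it must be free in its binding domain.
Binding domain of *her₆*: the matrix TP, whose subject is Clara₁.
*Clara₁* c-commands the pronoun within its binding domain → coindexation would violate Principle B.
*Sofia₂* and the pronoun do not c-command one another → neither Principle B nor Principle C is at stake; coindexation permitted.
*Zara₃* and the pronoun do not c-command one another → neither Principle B nor Principle C is at stake; coindexation permitted.
*Ingrid₄* and the pronoun do not c-command one another → neither Principle B nor Principle C is at stake; coindexation permitted.
*Elena₅* and the pronoun do not c-command one another → neither Principle B nor Principle C is at stake; coindexation permitted.

{2, 3, 4, 5}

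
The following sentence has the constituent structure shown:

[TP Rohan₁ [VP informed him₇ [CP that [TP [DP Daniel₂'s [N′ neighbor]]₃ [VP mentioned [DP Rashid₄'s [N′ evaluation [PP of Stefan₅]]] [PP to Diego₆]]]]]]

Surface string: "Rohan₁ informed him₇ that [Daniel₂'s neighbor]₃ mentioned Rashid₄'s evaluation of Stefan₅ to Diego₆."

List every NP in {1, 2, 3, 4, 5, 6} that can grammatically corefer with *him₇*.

none

*him* is a pronoun, so Principle B applies: it must be free in its binding domain.
Binding domain of *him₇*: the matrix TP, whose subject is Rohan₁.
*Rohan₁* c-commands the pronoun within its binding domain → coindexation would violate Principle B.
*Daniel₂*: the pronoun c-commands this R-expression → coindexation would violate Principle C on *Daniel₂*.
*[Daniel₂'s neighbor]₃*: the pronoun c-commands this R-expression → coindexation would violate Principle C on *[Daniel₂'s neighbor]₃*.
*Rashid₄*: the pronoun c-commands this R-expression → coindexation would violate Principle C on *Rashid₄*.
*Stefan₅*: the pronoun c-commands this R-expression → coindexation would violate Principle C on *Stefan₅*.
*Diego₆*: the pronoun c-commands this R-expression → coindexation would violate Principle C on *Diego₆*.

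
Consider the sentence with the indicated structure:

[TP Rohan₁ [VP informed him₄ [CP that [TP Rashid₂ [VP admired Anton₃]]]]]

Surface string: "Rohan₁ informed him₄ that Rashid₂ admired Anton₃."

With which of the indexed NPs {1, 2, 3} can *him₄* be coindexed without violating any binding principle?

none

*him* is a pronoun, so Principle B applies: it must be free in its binding domain.
Binding domain of *him₄*: the matrix TP, whose subject is Rohan₁.
*Rohan₁* c-commands the pronoun within its binding domain → coindexation would violate Principle B.
*Rashid₂*: the pronoun c-commands this R-expression → coindexation would violate Principle C on *Rashid₂*.
*Anton₃*: the pronoun c-commands this R-expression → coindexation would violate Principle C on *Anton₃*.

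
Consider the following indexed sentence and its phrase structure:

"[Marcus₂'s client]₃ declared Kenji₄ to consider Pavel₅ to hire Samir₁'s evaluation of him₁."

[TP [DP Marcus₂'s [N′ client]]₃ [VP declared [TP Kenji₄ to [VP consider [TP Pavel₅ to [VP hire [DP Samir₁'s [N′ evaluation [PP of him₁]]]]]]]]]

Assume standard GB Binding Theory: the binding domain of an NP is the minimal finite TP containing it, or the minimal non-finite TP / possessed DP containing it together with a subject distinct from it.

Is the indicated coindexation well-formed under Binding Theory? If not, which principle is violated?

The two coindexed NPs are *Samir₁* and *him₁*.
*him₁* is a pronoun. Its binding domain is the possessed DP, whose subject is Samir₁.
*Samir₁* c-commands it within that domain and carries the same index.
The pronoun is locally bound → Principle B violation.

Principle B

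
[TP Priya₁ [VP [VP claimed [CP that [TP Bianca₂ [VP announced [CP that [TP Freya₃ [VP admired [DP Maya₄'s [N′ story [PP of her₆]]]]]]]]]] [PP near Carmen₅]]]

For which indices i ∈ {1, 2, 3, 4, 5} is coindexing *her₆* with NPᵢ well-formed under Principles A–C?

{1, 2, 3, 5}

*her* is a pronoun, so Principle B applies: it must be free in its binding domain.
Binding domain of *her₆*: the possessed DP, whose subject is Maya₄.
*Priya₁* c-commands the pronoun but from outside its binding domain, and is not c-commanded by it → coindexation permitted.
*Bianca₂* c-commands the pronoun but from outside its binding domain, and is not c-commanded by it → coindexation permitted.
*Freya₃* c-commands the pronoun but from outside its binding domain, and is not c-commanded by it → coindexation permitted.
*Maya₄* c-commands the pronoun within its binding domain → coindexation would violate Principle B.
*Carmen₅* and the pronoun do not c-command one another → neither Principle B nor Principle C is at stake; coindexation permitted.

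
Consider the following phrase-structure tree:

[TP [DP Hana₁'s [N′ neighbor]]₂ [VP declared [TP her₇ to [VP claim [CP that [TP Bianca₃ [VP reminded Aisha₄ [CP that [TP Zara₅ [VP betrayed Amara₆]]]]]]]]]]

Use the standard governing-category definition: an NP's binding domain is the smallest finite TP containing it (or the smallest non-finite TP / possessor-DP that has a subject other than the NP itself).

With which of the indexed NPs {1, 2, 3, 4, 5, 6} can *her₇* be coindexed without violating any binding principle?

{1}

*her* is a pronoun, so Principle B applies: it must be free in its binding domain.
Binding domain of *her₇*: the matrix TP, whose subject is [Hana₁'s neighbor]₂.
*Hana₁* and the pronoun do not c-command one another → neither Principle B nor Principle C is at stake; coindexation permitted.
*[Hana₁'s neighbor]₂* c-commands the pronoun within its binding domain → coindexation would violate Principle B.
*Bianca₃*: the pronoun c-commands this R-expression → coindexation would violate Principle C on *Bianca₃*.
*Aisha₄*: the pronoun c-commands this R-expression → coindexation would violate Principle C on *Aisha₄*.
*Zara₅*: the pronoun c-commands this R-expression → coindexation would violate Principle C on *Zara₅*.
*Amara₆*: the pronoun c-commands this R-expression → coindexation would violate Principle C on *Amara₆*.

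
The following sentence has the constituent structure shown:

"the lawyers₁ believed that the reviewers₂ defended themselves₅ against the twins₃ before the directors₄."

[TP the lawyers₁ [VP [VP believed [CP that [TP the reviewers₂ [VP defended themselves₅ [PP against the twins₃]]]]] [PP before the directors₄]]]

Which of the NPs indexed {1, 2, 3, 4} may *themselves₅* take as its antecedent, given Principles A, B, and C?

*themselves* is an anaphor, so Principle A applies: it must be bound in its binding domain.
Binding domain of *themselves₅*: the embedded TP, whose subject is the reviewers₂.
*the lawyers₁* c-commands the anaphor but is outside its binding domain → cannot satisfy Principle A.
*the reviewers₂* c-commands the anaphor within its binding domain → licit binder.
*the twins₃* does not c-command the anaphor → cannot bind it.
*the directors₄* does not c-command the anaphor → cannot bind it.

{2}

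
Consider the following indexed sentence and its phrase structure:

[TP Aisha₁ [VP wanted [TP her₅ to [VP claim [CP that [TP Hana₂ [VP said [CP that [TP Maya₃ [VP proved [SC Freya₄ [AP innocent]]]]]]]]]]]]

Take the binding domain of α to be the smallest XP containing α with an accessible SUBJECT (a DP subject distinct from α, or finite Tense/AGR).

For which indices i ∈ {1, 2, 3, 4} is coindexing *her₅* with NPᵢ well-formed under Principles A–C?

none

*her* is a pronoun, so Principle B applies: it must be free in its binding domain.
Binding domain of *her₅*: the matrix TP, whose subject is Aisha₁.
*Aisha₁* c-commands the pronoun within its binding domain → coindexation would violate Principle B.
*Hana₂*: the pronoun c-commands this R-expression → coindexation would violate Principle C on *Hana₂*.
*Maya₃*: the pronoun c-commands this R-expression → coindexation would violate Principle C on *Maya₃*.
*Freya₄*: the pronoun c-commands this R-expression → coindexation would violate Principle C on *Freya₄*.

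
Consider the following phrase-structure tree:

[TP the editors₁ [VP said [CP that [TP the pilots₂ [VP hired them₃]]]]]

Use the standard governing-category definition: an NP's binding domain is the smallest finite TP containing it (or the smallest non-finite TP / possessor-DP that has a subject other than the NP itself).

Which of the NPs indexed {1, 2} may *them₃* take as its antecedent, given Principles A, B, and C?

{1}

*them* is a pronoun, so Principle B applies: it must be free in its binding domain.
Binding domain of *them₃*: the embedded TP, whose subject is the pilots₂.
*the editors₁* c-commands the pronoun but from outside its binding domain, and is not c-commanded by it → coindexation permitted.
*the pilots₂* c-commands the pronoun within its binding domain → coindexation would violate Principle B.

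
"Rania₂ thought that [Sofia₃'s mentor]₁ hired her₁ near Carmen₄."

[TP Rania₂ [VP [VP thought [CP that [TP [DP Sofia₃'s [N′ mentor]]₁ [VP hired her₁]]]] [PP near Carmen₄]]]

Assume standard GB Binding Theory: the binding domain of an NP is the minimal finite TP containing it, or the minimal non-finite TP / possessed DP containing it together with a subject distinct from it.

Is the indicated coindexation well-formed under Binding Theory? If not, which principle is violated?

Principle B

The two coindexed NPs are *[Sofia₃'s mentor]₁* and *her₁*.
*her₁* is a pronoun. Its binding domain is the embedded TP, whose subject is [Sofia₃'s mentor]₁.
*[Sofia₃'s mentor]₁* c-commands it within that domain and carries the same index.
The pronoun is locally bound → Principle B violation.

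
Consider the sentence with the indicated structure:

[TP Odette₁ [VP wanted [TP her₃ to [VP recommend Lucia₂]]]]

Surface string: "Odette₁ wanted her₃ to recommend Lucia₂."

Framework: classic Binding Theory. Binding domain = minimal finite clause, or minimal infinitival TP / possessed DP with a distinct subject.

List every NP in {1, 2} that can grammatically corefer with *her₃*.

none

*her* is a pronoun, so Principle B applies: it must be free in its binding domain.
Binding domain of *her₃*: the matrix TP, whose subject is Odette₁.
*Odette₁* c-commands the pronoun within its binding domain → coindexation would violate Principle B.
*Lucia₂*: the pronoun c-commands this R-expression → coindexation would violate Principle C on *Lucia₂*.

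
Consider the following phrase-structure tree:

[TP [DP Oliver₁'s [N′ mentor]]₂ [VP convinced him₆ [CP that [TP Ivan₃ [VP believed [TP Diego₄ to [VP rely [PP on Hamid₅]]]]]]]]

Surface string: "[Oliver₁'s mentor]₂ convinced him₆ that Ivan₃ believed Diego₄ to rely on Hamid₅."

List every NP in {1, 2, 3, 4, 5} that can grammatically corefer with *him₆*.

{1}

*him* is a pronoun, so Principle B applies: it must be free in its binding domain.
Binding domain of *him₆*: the matrix TP, whose subject is [Oliver₁'s mentor]₂.
*Oliver₁* and the pronoun do not c-command one another → neither Principle B nor Principle C is at stake; coindexation permitted.
*[Oliver₁'s mentor]₂* c-commands the pronoun within its binding domain → coindexation would violate Principle B.
*Ivan₃*: the pronoun c-commands this R-expression → coindexation would violate Principle C on *Ivan₃*.
*Diego₄*: the pronoun c-commands this R-expression → coindexation would violate Principle C on *Diego₄*.
*Hamid₅*: the pronoun c-commands this R-expression → coindexation would violate Principle C on *Hamid₅*.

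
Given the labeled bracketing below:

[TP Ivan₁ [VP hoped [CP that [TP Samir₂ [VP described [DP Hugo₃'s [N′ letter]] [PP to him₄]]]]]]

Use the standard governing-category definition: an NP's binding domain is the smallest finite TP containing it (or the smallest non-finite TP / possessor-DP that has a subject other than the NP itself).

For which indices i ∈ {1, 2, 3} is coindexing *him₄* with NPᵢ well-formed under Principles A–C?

*him* is a pronoun, so Principle B applies: it must be free in its binding domain.
Binding domain of *him₄*: the embedded TP, whose subject is Samir₂.
*Ivan₁* c-commands the pronoun but from outside its binding domain, and is not c-commanded by it → coindexation permitted.
*Samir₂* c-commands the pronoun within its binding domain → coindexation would violate Principle B.
*Hugo₃* and the pronoun do not c-command one another → neither Principle B nor Principle C is at stake; coindexation permitted.

{1, 3}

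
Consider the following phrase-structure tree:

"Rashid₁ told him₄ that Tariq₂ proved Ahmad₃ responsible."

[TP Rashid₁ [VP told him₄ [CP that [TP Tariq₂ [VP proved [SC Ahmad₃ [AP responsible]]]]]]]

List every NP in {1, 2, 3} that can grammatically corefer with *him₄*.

*him* is a pronoun, so Principle B applies: it must be free in its binding domain.
Binding domain of *him₄*: the matrix TP, whose subject is Rashid₁.
*Rashid₁* c-commands the pronoun within its binding domain → coindexation would violate Principle B.
*Tariq₂*: the pronoun c-commands this R-expression → coindexation would violate Principle C on *Tariq₂*.
*Ahmad₃*: the pronoun c-commands this R-expression → coindexation would violate Principle C on *Ahmad₃*.

none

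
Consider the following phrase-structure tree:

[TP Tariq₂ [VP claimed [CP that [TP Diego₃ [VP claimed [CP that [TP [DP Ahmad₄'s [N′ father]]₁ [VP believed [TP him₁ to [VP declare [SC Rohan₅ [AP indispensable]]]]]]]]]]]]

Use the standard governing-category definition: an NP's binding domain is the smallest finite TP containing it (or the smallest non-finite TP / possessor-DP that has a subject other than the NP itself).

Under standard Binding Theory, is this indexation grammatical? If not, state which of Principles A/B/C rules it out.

The two coindexed NPs are *[Ahmad₄'s father]₁* and *him₁*.
*him₁* is a pronoun. Its binding domain is the embedded TP, whose subject is [Ahmad₄'s father]₁.
*[Ahmad₄'s father]₁* c-commands it within that domain and carries the same index.
The pronoun is locally bound → Principle B violation.

Principle B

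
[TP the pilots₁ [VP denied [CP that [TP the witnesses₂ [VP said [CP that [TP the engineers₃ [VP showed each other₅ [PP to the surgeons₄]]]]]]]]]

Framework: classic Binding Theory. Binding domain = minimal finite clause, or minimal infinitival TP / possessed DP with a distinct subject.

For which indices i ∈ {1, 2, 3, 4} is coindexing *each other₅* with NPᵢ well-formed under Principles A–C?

*each other* is an anaphor, so Principle A applies: it must be bound in its binding domain.
Binding domain of *each other₅*: the embedded TP, whose subject is the engineers₃.
*the pilots₁* c-commands the anaphor but is outside its binding domain → cannot satisfy Principle A.
*the witnesses₂* c-commands the anaphor but is outside its binding domain → cannot satisfy Principle A.
*the engineers₃* c-commands the anaphor within its binding domain → licit binder.
*the surgeons₄* does not c-command the anaphor → cannot bind it.

{3}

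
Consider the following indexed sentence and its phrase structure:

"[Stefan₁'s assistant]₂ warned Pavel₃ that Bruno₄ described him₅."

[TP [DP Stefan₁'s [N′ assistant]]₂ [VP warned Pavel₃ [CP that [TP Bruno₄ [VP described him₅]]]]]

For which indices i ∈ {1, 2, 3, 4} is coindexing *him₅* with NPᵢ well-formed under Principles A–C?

{1, 2, 3}

*him* is a pronoun, so Principle B applies: it must be free in its binding domain.
Binding domain of *him₅*: the embedded TP, whose subject is Bruno₄.
*Stefan₁* and the pronoun do not c-command one another → neither Principle B nor Principle C is at stake; coindexation permitted.
*[Stefan₁'s assistant]₂* c-commands the pronoun but from outside its binding domain, and is not c-commanded by it → coindexation permitted.
*Pavel₃* c-commands the pronoun but from outside its binding domain, and is not c-commanded by it → coindexation permitted.
*Bruno₄* c-commands the pronoun within its binding domain → coindexation would violate Principle B.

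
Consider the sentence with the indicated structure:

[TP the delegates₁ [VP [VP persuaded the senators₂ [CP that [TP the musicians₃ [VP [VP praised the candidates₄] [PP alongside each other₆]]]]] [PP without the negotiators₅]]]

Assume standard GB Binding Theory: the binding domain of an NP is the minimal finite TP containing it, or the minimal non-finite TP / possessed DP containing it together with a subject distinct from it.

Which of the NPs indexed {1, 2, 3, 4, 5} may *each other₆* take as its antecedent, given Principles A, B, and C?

{3}

*each other* is an anaphor, so Principle A applies: it must be bound in its binding domain.
Binding domain of *each other₆*: the embedded TP, whose subject is the musicians₃.
*the delegates₁* c-commands the anaphor but is outside its binding domain → cannot satisfy Principle A.
*the senators₂* c-commands the anaphor but is outside its binding domain → cannot satisfy Principle A.
*the musicians₃* c-commands the anaphor within its binding domain → licit binder.
*the candidates₄* does not c-command the anaphor → cannot bind it.
*the negotiators₅* does not c-command the anaphor → cannot bind it.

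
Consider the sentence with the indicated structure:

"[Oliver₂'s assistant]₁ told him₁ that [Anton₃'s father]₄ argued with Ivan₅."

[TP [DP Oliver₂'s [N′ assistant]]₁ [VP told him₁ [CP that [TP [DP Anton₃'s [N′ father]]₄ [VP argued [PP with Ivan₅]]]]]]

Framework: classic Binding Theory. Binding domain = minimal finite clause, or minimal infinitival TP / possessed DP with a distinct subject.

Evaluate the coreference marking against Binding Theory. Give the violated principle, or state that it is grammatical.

Principle B

The two coindexed NPs are *[Oliver₂'s assistant]₁* and *him₁*.
*him₁* is a pronoun. Its binding domain is the matrix TP, whose subject is [Oliver₂'s assistant]₁.
*[Oliver₂'s assistant]₁* c-commands it within that domain and carries the same index.
The pronoun is locally bound → Principle B violation.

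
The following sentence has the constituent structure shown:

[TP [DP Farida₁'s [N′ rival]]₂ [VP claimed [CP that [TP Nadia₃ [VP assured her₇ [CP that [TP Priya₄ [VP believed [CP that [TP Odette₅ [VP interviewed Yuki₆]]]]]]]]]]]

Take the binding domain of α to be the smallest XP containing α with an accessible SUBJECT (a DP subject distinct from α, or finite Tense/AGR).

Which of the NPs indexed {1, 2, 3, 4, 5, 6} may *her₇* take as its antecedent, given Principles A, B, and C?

{1, 2}

*her* is a pronoun, so Principle B applies: it must be free in its binding domain.
Binding domain of *her₇*: the embedded TP, whose subject is Nadia₃.
*Farida₁* and the pronoun do not c-command one another → neither Principle B nor Principle C is at stake; coindexation permitted.
*[Farida₁'s rival]₂* c-commands the pronoun but from outside its binding domain, and is not c-commanded by it → coindexation permitted.
*Nadia₃* c-commands the pronoun within its binding domain → coindexation would violate Principle B.
*Priya₄*: the pronoun c-commands this R-expression → coindexation would violate Principle C on *Priya₄*.
*Odette₅*: the pronoun c-commands this R-expression → coindexation would violate Principle C on *Odette₅*.
*Yuki₆*: the pronoun c-commands this R-expression → coindexation would violate Principle C on *Yuki₆*.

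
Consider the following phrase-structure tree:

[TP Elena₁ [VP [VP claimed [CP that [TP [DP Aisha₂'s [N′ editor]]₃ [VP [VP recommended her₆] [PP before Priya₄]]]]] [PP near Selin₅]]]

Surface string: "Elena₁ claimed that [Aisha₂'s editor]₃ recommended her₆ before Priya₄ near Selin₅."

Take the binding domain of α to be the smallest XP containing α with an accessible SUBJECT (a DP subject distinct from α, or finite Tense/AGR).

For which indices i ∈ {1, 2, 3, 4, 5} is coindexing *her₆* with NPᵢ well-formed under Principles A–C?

{1, 2, 4, 5}

*her* is a pronoun, so Principle B applies: it must be free in its binding domain.
Binding domain of *her₆*: the embedded TP, whose subject is [Aisha₂'s editor]₃.
*Elena₁* c-commands the pronoun but from outside its binding domain, and is not c-commanded by it → coindexation permitted.
*Aisha₂* and the pronoun do not c-command one another → neither Principle B nor Principle C is at stake; coindexation permitted.
*[Aisha₂'s editor]₃* c-commands the pronoun within its binding domain → coindexation would violate Principle B.
*Priya₄* and the pronoun do not c-command one another → neither Principle B nor Principle C is at stake; coindexation permitted.
*Selin₅* and the pronoun do not c-command one another → neither Principle B nor Principle C is at stake; coindexation permitted.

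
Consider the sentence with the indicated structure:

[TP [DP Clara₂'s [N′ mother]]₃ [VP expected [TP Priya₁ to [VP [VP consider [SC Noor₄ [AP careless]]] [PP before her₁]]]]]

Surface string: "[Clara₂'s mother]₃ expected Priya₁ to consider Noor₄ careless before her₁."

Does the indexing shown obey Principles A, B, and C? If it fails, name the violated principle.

The two coindexed NPs are *Priya₁* and *her₁*.
*her₁* is a pronoun. Its binding domain is the embedded TP, whose subject is Priya₁.
*Priya₁* c-commands it within that domain and carries the same index.
The pronoun is locally bound → Principle B violation.

Principle B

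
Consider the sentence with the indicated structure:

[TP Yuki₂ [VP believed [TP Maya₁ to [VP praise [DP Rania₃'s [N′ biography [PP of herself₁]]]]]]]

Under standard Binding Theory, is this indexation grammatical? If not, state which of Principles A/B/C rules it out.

Principle A

The two coindexed NPs are *Maya₁* and *herself₁*.
*herself₁* is an anaphor. Principle A requires it to be bound within its binding domain — the possessed DP, whose subject is Rania₃.
Within that domain it is c-commanded by *Rania₃*, which does not share its index.
*Maya₁* does c-command the anaphor, but from outside its binding domain.
The anaphor is unbound in its domain → Principle A violation.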